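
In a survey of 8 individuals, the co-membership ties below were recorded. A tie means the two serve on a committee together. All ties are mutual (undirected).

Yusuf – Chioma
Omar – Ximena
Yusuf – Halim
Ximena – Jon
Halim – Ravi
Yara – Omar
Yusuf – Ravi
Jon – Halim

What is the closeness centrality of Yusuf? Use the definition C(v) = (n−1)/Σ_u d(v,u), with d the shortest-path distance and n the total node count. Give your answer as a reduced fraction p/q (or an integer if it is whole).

Distances from Yusuf: Chioma:1, Halim:1, Jon:2, Omar:4, Ravi:1, Ximena:3, Yara:5. Sum = 17.
n = 8, so closeness = 7/17.

7/17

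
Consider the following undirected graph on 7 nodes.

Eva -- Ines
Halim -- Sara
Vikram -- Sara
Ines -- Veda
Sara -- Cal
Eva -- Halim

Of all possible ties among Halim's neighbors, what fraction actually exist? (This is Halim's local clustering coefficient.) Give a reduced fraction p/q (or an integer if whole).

0

Halim's neighbors: Eva and Sara (k = 2).
Possible neighbor pairs: C(2,2) = 1. Edges among them: none → e = 0.
Clustering(Halim) = 0/1.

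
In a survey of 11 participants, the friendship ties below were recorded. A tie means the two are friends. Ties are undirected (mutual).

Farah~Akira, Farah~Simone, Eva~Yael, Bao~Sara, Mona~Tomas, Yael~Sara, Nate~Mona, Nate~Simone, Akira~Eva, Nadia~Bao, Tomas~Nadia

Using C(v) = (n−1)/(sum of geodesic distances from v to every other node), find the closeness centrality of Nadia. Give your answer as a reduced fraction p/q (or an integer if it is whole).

1/3

Distances from Nadia: Akira:5, Bao:1, Eva:4, Farah:5, Mona:2, Nate:3, Sara:2, Simone:4, Tomas:1, Yael:3. Sum = 30.
n = 11, so closeness = 10/30 = 1/3.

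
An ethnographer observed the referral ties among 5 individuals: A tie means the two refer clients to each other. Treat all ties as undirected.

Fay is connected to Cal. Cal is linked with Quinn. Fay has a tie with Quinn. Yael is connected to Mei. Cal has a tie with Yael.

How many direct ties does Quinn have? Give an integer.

2

Quinn is directly tied to Cal and Fay. That is 2 neighbors, so the degree of Quinn is 2.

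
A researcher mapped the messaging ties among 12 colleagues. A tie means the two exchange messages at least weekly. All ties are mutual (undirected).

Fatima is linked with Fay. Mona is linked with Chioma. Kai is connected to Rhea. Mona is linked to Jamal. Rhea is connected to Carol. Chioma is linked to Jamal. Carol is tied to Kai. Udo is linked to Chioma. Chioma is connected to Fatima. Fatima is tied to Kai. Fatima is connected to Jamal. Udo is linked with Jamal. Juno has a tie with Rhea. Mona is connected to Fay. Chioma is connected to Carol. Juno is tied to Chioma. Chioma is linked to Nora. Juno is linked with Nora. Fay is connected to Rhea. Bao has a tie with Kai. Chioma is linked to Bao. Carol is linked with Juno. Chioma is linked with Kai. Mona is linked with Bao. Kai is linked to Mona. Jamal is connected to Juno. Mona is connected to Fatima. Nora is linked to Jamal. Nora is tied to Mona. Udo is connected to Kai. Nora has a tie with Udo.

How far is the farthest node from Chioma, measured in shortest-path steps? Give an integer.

2

Distances from Chioma: Bao:1, Carol:1, Fatima:1, Fay:2, Jamal:1, Juno:1, Kai:1, Mona:1, Nora:1, Rhea:2, Udo:1.
The largest is 2 (to Fay and Rhea), so the eccentricity of Chioma is 2.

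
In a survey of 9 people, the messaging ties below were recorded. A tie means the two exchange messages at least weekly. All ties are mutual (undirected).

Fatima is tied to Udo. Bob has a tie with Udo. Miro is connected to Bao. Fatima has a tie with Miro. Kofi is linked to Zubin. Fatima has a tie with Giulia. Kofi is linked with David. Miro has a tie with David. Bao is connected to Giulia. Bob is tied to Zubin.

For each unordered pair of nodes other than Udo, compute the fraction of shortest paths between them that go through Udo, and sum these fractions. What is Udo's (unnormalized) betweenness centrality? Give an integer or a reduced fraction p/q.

6

Pairs whose geodesics pass through Udo — Giulia–Zubin: 1; Giulia–Bob: 1; Bao–Bob: 2/2; Miro–Bob: 1; Zubin–Fatima: 1; Bob–Fatima: 1.
All other pairs contribute 0.
Summing the contributions gives betweenness(Udo) = 6.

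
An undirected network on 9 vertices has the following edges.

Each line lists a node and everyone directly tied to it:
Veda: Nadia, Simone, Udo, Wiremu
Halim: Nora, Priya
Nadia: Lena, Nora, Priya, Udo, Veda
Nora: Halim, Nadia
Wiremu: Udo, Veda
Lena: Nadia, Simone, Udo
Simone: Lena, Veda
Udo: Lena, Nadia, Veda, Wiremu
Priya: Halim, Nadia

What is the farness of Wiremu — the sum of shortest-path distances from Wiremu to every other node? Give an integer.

Distances from Wiremu: Halim:4, Lena:2, Nadia:2, Nora:3, Priya:3, Simone:2, Udo:1, Veda:1.
Sum = 4 + 2 + 2 + 3 + 3 + 2 + 1 + 1 = 18.

18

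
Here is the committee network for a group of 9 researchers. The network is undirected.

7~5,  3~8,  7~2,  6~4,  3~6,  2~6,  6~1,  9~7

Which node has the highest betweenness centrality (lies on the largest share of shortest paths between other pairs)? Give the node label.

6

Unnormalized betweenness of each node: 1:0, 2:15, 3:7, 4:0, 5:0, 6:21, 7:13, 8:0, 9:0.
6 has the largest value, 21, making it the main broker — the node through which the most shortest paths run.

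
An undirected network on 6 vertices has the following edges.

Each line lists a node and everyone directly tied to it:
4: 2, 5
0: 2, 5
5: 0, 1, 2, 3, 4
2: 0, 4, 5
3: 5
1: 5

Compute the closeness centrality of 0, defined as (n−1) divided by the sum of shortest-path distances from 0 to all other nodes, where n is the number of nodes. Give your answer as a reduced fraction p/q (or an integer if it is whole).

5/8

Distances from 0: 1:2, 2:1, 3:2, 4:2, 5:1. Sum = 8.
n = 6, so closeness = 5/8.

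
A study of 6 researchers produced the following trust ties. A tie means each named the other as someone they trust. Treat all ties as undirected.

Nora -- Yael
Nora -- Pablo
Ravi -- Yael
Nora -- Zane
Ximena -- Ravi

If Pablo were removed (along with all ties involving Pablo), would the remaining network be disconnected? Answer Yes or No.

No

Even without Pablo, every remaining node can still reach every other (the residual graph is connected), so Pablo is not a cut vertex.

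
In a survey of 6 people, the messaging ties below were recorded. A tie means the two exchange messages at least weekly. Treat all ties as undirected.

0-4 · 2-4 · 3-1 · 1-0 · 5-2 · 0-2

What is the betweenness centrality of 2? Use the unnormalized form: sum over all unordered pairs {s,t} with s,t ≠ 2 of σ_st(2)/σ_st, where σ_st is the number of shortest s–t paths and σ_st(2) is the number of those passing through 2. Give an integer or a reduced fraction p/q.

4

Pairs whose geodesics pass through 2 — 4–5: 1; 0–5: 1; 3–5: 1; 1–5: 1.
All other pairs contribute 0.
Summing the contributions gives betweenness(2) = 4.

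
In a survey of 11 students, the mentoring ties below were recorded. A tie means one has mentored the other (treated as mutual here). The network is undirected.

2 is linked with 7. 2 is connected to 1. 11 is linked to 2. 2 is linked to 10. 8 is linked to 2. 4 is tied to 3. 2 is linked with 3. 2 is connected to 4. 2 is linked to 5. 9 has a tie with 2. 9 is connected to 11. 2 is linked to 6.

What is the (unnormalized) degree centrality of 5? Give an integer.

1

5 is directly tied to 2. That is 1 neighbor, so the degree of 5 is 1.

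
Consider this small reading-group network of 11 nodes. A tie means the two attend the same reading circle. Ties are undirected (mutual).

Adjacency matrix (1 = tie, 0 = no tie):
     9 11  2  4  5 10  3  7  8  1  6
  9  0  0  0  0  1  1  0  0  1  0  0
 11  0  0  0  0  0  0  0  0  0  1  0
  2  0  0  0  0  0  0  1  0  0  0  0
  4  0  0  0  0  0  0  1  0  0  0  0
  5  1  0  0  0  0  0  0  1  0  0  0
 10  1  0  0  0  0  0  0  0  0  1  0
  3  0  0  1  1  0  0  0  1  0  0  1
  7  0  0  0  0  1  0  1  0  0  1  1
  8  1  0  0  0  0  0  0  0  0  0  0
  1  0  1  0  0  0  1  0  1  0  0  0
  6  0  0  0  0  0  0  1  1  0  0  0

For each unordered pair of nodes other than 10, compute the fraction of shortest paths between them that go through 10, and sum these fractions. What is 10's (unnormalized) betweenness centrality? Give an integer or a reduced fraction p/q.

4

Pairs whose geodesics pass through 10 — 9–11: 1; 9–1: 1; 11–8: 1; 8–1: 1.
All other pairs contribute 0.
Summing the contributions gives betweenness(10) = 4.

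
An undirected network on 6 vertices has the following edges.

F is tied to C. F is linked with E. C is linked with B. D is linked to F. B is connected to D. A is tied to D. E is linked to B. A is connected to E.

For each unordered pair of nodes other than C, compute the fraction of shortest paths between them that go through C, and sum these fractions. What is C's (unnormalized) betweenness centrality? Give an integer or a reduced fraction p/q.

Pairs whose geodesics pass through C — F–B: 1/3.
All other pairs contribute 0.
Summing the contributions gives betweenness(C) = 1/3.

1/3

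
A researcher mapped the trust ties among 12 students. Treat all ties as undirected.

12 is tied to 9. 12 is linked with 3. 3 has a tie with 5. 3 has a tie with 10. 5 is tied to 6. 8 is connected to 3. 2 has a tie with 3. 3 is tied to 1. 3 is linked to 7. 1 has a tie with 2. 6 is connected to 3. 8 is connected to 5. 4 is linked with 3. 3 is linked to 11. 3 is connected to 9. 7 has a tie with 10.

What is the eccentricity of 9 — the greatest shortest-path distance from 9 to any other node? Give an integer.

Distances from 9: 1:2, 2:2, 3:1, 4:2, 5:2, 6:2, 7:2, 8:2, 10:2, 11:2, 12:1.
The largest is 2 (to 1, 11, 5, 2, 4, 10, 6, 8, and 7), so the eccentricity of 9 is 2.

2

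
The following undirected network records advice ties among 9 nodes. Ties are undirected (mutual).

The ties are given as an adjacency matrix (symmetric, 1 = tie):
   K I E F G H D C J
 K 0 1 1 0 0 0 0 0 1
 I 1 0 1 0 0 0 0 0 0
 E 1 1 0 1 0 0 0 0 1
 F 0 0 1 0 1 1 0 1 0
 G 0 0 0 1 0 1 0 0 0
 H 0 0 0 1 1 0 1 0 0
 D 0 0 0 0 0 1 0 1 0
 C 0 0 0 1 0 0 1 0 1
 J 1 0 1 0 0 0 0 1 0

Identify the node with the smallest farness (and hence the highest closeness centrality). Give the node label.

F

Farness (sum of distances to all others) for each node — C:14, D:18, E:13, F:12, G:17, H:16, I:19, J:15, K:16.
The smallest farness is 12, for F, so F has the highest closeness.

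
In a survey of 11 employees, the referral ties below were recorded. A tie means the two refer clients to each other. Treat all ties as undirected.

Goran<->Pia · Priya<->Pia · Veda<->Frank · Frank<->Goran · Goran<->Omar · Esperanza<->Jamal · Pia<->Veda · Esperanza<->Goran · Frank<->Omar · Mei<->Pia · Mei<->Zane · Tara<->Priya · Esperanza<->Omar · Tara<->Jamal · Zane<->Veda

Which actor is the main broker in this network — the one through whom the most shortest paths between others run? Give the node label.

Pia

Unnormalized betweenness of each node: Esperanza:89/12, Frank:29/6, Goran:47/4, Jamal:7/2, Mei:29/12, Omar:9/4, Pia:113/6, Priya:79/12, Tara:37/12, Veda:15/2, Zane:5/6.
Pia has the largest value, 113/6, making it the main broker — the node through which the most shortest paths run.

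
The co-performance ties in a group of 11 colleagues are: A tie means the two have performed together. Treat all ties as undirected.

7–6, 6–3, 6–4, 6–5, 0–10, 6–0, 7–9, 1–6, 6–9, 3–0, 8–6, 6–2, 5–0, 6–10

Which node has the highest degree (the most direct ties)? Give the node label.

Degrees — 0:4, 1:1, 2:1, 3:2, 4:1, 5:2, 6:10, 7:2, 8:1, 9:2, 10:2.
The maximum is 10, attained only by 6.

6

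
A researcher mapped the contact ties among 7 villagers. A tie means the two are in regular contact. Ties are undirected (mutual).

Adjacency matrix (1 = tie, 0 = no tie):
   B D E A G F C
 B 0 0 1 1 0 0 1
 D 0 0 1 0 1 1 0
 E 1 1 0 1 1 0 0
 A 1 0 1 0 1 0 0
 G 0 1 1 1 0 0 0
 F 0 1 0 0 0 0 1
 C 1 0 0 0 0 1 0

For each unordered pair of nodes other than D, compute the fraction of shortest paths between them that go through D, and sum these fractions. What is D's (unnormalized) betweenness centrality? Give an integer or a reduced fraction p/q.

Pairs whose geodesics pass through D — E–F: 1; A–F: 2/3; G–F: 1; G–C: 1/3.
All other pairs contribute 0.
Summing the contributions gives betweenness(D) = 3.

3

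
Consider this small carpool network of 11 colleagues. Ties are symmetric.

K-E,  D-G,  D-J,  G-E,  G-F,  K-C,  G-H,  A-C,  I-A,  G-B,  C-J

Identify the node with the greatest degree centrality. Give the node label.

G

Degrees — A:2, B:1, C:3, D:2, E:2, F:1, G:5, H:1, I:1, J:2, K:2.
The maximum is 5, attained only by G.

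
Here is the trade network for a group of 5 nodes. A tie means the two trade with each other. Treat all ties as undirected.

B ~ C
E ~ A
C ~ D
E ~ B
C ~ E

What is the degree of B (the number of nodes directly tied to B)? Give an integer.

2

B is directly tied to C and E. That is 2 neighbors, so the degree of B is 2.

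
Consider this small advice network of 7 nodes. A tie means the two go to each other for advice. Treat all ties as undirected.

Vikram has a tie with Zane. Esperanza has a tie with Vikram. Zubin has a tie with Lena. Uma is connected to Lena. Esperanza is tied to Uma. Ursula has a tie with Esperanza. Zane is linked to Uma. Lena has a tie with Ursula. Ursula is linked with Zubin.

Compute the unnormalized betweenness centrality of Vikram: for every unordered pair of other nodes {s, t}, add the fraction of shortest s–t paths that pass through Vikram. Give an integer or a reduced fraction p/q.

5/6

Pairs whose geodesics pass through Vikram — Ursula–Zane: 1/3; Esperanza–Zane: 1/2.
All other pairs contribute 0.
Summing the contributions gives betweenness(Vikram) = 5/6.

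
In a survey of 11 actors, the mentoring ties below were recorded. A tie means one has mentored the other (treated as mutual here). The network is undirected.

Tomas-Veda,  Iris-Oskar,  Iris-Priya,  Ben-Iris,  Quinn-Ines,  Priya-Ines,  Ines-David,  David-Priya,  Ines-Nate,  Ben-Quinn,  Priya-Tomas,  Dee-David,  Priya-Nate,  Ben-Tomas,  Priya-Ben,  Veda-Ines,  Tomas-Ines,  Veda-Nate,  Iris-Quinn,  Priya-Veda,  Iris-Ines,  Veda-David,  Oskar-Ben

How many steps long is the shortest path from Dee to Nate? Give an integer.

3

One shortest route is Dee – David – Ines – Nate, which uses 3 edges, and at distance 2 from Dee we only reach {Ines, Priya, Veda}, which does not include Nate. So d(Dee,Nate) = 3.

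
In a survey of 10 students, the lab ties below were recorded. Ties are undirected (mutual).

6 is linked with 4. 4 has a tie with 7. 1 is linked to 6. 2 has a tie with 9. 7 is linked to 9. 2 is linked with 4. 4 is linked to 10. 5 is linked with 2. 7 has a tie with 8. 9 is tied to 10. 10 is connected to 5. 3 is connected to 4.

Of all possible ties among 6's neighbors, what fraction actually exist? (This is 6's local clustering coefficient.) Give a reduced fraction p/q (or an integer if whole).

6's neighbors: 1 and 4 (k = 2).
Possible neighbor pairs: C(2,2) = 1. Edges among them: none → e = 0.
Clustering(6) = 0/1.

0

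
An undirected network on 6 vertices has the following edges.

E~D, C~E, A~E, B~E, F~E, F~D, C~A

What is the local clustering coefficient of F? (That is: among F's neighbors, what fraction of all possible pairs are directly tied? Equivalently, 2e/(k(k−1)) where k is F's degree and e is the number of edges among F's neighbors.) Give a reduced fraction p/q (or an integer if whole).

F's neighbors: D and E (k = 2).
Possible neighbor pairs: C(2,2) = 1. Edges among them: D–E → e = 1.
Clustering(F) = 1/1.

1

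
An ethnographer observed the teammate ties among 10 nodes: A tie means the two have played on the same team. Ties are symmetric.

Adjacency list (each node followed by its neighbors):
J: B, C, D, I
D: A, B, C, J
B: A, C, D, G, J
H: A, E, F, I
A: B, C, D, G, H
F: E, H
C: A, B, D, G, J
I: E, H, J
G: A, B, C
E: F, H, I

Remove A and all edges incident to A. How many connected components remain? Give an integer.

A's neighbors (B, C, D, G, and H) remain reachable from one another through other ties, so the rest of the network stays in one piece.

1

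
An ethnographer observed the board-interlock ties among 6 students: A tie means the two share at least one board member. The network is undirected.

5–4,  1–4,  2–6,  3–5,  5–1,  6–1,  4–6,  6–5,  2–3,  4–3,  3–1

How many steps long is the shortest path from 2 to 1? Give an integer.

2

One shortest route is 2 – 3 – 1, which uses 2 edges, and 2 and 1 are not directly tied, so nothing shorter exists. So d(2,1) = 2.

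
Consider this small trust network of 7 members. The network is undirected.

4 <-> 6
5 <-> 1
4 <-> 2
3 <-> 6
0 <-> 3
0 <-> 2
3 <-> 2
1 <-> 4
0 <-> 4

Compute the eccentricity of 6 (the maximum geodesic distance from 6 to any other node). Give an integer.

3

Distances from 6: 0:2, 1:2, 2:2, 3:1, 4:1, 5:3.
The largest is 3 (to 5), so the eccentricity of 6 is 3.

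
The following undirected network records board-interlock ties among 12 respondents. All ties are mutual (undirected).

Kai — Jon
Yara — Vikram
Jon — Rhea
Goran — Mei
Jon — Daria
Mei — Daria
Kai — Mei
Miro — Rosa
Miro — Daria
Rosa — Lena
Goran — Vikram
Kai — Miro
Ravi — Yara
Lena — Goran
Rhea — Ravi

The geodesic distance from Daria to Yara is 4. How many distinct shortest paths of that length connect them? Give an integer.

The shortest distance is 4. The length-4 paths are: Daria–Mei–Goran–Vikram–Yara; Daria–Jon–Rhea–Ravi–Yara.
That gives 2 distinct shortest paths.

2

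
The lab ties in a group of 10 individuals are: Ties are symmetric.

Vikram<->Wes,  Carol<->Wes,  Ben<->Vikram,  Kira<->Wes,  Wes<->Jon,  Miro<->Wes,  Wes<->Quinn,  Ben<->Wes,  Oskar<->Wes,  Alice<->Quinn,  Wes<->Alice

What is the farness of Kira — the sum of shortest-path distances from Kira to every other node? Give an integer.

Distances from Kira: Alice:2, Ben:2, Carol:2, Jon:2, Miro:2, Oskar:2, Quinn:2, Vikram:2, Wes:1.
Sum = 2 + 2 + 2 + 2 + 2 + 2 + 2 + 2 + 1 = 17.

17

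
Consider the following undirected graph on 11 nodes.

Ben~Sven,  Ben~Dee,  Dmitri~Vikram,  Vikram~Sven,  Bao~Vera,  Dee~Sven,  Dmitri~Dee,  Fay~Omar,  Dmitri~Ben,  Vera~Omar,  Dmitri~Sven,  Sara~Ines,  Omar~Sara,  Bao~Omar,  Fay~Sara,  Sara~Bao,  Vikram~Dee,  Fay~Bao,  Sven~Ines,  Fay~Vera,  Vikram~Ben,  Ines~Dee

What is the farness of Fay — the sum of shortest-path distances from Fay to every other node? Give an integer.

24

Distances from Fay: Bao:1, Ben:4, Dee:3, Dmitri:4, Ines:2, Omar:1, Sara:1, Sven:3, Vera:1, Vikram:4.
Sum = 1 + 4 + 3 + 4 + 2 + 1 + 1 + 3 + 1 + 4 = 24.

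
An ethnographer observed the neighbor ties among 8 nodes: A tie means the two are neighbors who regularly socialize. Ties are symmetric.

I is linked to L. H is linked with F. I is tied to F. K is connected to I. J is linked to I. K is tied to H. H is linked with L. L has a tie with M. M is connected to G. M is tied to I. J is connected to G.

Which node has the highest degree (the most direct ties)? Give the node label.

Degrees — F:2, G:2, H:3, I:5, J:2, K:2, L:3, M:3.
The maximum is 5, attained only by I.

I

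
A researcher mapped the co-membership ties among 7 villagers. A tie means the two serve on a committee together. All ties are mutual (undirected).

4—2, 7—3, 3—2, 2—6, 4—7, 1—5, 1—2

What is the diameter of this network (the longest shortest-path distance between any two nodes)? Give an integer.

Eccentricity of each node (its greatest distance to any other): 1:3, 2:2, 3:3, 4:3, 5:4, 6:3, 7:4.
The maximum eccentricity is 4, realized for instance by the pair 7–5 via 7 – 3 – 2 – 1 – 5. So the diameter is 4.

4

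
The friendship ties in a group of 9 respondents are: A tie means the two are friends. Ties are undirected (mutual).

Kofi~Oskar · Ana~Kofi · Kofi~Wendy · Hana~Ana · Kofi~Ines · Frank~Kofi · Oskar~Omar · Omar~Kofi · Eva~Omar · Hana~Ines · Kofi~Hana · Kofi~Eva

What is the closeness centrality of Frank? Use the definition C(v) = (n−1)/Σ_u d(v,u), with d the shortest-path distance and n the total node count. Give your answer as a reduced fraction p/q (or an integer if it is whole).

Distances from Frank: Ana:2, Eva:2, Hana:2, Ines:2, Kofi:1, Omar:2, Oskar:2, Wendy:2. Sum = 15.
n = 9, so closeness = 8/15.

8/15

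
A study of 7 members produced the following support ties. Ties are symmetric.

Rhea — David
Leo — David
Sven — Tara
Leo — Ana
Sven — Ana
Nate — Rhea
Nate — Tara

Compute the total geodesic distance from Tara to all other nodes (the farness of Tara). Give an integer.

12

Distances from Tara: Ana:2, David:3, Leo:3, Nate:1, Rhea:2, Sven:1.
Sum = 2 + 3 + 3 + 1 + 2 + 1 = 12.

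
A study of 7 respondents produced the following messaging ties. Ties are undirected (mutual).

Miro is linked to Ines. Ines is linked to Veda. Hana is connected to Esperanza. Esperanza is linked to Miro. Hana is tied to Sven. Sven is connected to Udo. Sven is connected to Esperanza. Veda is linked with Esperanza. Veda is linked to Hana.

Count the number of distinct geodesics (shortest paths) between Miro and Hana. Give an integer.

1

The shortest distance is 2, and the only length-2 path is Miro–Esperanza–Hana. So there is exactly 1 shortest path.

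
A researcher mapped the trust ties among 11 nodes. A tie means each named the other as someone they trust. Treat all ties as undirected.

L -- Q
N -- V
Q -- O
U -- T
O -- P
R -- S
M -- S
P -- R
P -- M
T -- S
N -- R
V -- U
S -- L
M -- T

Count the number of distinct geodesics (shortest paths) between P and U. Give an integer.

1

The shortest distance is 3, and the only length-3 path is P–M–T–U. So there is exactly 1 shortest path.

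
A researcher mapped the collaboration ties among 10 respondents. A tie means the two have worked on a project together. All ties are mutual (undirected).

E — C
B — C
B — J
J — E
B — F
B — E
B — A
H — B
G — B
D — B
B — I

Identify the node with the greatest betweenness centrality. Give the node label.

B

Unnormalized betweenness of each node: A:0, B:67/2, C:0, D:0, E:1/2, F:0, G:0, H:0, I:0, J:0.
B has the largest value, 67/2, making it the main broker — the node through which the most shortest paths run.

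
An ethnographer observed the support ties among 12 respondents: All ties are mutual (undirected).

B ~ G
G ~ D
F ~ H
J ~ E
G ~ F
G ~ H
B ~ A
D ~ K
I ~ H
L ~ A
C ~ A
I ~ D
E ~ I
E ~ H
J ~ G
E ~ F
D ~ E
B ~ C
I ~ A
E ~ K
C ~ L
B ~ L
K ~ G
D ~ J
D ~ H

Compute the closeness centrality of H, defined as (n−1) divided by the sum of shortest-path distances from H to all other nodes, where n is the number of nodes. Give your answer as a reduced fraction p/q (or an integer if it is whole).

11/19

Distances from H: A:2, B:2, C:3, D:1, E:1, F:1, G:1, I:1, J:2, K:2, L:3. Sum = 19.
n = 12, so closeness = 11/19.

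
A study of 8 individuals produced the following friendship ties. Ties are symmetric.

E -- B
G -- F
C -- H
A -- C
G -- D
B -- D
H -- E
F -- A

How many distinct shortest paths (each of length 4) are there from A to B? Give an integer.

The shortest distance is 4. The length-4 paths are: A–F–G–D–B; A–C–H–E–B.
That gives 2 distinct shortest paths.

2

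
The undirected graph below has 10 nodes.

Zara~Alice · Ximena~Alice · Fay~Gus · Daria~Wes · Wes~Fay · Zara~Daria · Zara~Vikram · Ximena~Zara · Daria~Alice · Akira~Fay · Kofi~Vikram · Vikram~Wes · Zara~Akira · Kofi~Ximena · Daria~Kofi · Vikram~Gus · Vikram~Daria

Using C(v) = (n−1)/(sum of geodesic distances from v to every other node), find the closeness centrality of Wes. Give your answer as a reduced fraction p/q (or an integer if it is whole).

Distances from Wes: Akira:2, Alice:2, Daria:1, Fay:1, Gus:2, Kofi:2, Vikram:1, Ximena:3, Zara:2. Sum = 16.
n = 10, so closeness = 9/16.

9/16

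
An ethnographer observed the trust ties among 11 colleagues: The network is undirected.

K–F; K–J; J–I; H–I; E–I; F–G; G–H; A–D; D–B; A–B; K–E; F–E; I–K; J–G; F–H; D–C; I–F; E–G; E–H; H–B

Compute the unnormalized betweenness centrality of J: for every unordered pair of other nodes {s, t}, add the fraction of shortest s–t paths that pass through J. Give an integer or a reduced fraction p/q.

Pairs whose geodesics pass through J — G–K: 1/3; G–I: 1/4.
All other pairs contribute 0.
Summing the contributions gives betweenness(J) = 7/12.

7/12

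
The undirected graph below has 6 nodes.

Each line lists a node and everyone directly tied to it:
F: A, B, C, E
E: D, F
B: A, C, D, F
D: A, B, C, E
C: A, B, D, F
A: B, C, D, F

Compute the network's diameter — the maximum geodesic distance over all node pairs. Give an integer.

Eccentricity of each node (its greatest distance to any other): A:2, B:2, C:2, D:2, E:2, F:2.
The maximum eccentricity is 2, realized for instance by the pair B–E via B – F – E. So the diameter is 2.

2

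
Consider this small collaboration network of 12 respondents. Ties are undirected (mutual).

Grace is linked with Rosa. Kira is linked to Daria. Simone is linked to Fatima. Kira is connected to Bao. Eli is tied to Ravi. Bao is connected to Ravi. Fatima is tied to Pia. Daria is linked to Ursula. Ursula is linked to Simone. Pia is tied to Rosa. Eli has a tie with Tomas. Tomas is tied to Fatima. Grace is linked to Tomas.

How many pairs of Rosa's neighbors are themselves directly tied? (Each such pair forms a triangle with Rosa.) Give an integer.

Rosa's neighbors are Grace and Pia, but none of them are tied to each other, so no triangle contains Rosa.

0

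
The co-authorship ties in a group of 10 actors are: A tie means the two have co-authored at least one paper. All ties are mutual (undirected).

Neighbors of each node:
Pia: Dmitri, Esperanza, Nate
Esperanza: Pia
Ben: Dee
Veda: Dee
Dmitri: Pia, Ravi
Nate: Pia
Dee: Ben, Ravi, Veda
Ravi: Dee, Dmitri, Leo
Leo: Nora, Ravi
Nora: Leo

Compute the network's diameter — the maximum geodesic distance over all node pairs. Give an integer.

Eccentricity of each node (its greatest distance to any other): Ben:5, Dee:4, Dmitri:3, Esperanza:5, Leo:4, Nate:5, Nora:5, Pia:4, Ravi:3, Veda:5.
The maximum eccentricity is 5, realized for instance by the pair Veda–Esperanza via Veda – Dee – Ravi – Dmitri – Pia – Esperanza. So the diameter is 5.

5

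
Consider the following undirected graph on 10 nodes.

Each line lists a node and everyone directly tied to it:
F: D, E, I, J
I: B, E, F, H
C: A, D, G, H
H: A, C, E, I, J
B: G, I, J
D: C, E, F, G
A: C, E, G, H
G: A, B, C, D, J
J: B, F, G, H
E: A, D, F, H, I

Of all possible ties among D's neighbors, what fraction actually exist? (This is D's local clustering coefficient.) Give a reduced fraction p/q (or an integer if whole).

D's neighbors: C, E, F, and G (k = 4).
Possible neighbor pairs: C(4,2) = 6. Edges among them: C–G, E–F → e = 2.
Clustering(D) = 2/6 = 1/3.

1/3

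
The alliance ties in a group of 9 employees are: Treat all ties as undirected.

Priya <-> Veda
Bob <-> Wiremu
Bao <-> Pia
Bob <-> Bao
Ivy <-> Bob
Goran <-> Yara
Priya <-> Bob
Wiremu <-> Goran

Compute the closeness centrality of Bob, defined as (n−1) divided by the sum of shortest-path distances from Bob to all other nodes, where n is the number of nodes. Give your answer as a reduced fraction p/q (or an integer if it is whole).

Distances from Bob: Bao:1, Goran:2, Ivy:1, Pia:2, Priya:1, Veda:2, Wiremu:1, Yara:3. Sum = 13.
n = 9, so closeness = 8/13.

8/13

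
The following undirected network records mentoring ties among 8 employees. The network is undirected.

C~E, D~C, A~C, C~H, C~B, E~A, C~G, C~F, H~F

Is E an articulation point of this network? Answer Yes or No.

Even without E, every remaining node can still reach every other (the residual graph is connected), so E is not a cut vertex.

No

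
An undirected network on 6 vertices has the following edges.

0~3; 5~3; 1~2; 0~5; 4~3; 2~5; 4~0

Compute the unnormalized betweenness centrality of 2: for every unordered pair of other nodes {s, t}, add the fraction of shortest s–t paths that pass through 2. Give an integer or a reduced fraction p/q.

Pairs whose geodesics pass through 2 — 0–1: 1; 4–1: 2/2; 3–1: 1; 5–1: 1.
All other pairs contribute 0.
Summing the contributions gives betweenness(2) = 4.

4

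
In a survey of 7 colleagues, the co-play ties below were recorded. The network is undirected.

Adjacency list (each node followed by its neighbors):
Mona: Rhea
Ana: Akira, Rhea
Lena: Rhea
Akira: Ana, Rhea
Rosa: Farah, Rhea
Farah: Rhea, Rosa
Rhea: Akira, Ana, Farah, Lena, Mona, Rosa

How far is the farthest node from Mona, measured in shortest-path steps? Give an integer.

2

Distances from Mona: Akira:2, Ana:2, Farah:2, Lena:2, Rhea:1, Rosa:2.
The largest is 2 (to Farah, Lena, Ana, Akira, and Rosa), so the eccentricity of Mona is 2.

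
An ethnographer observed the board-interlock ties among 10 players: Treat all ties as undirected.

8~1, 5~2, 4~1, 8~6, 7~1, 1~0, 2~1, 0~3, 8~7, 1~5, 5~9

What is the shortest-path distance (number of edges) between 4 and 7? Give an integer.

2

One shortest route is 4 – 1 – 7, which uses 2 edges, and 4 and 7 are not directly tied, so nothing shorter exists. So d(4,7) = 2.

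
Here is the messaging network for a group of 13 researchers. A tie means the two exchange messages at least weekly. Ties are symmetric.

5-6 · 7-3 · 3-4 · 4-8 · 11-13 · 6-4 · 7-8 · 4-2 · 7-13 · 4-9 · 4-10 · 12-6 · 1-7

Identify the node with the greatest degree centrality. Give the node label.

4

Degrees — 1:1, 2:1, 3:2, 4:6, 5:1, 6:3, 7:4, 8:2, 9:1, 10:1, 11:1, 12:1, 13:2.
The maximum is 6, attained only by 4.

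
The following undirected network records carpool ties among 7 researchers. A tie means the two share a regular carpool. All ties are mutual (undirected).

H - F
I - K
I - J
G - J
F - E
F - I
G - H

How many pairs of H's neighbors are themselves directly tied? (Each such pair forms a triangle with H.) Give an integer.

0

H's neighbors are F and G, but none of them are tied to each other, so no triangle contains H.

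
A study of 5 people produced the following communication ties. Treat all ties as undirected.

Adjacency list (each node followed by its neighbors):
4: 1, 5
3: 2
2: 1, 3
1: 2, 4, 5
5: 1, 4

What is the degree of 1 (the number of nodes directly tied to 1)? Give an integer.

3

1 is directly tied to 2, 4, and 5. That is 3 neighbors, so the degree of 1 is 3.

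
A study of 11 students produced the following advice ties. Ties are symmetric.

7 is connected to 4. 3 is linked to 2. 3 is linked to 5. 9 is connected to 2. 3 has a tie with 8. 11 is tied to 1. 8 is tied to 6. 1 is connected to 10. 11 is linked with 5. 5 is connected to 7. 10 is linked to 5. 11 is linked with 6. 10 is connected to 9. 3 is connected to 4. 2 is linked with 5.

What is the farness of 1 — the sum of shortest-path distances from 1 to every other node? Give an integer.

Distances from 1: 2:3, 3:3, 4:4, 5:2, 6:2, 7:3, 8:3, 9:2, 10:1, 11:1.
Sum = 3 + 3 + 4 + 2 + 2 + 3 + 3 + 2 + 1 + 1 = 24.

24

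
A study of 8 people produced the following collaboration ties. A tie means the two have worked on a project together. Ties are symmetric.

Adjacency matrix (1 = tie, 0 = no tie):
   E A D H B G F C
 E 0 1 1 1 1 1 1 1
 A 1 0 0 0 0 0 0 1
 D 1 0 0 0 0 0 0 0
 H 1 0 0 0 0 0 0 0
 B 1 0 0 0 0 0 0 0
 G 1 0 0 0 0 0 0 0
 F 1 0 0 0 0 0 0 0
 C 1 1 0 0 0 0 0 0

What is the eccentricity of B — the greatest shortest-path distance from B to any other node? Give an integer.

Distances from B: A:2, C:2, D:2, E:1, F:2, G:2, H:2.
The largest is 2 (to A, D, H, G, F, and C), so the eccentricity of B is 2.

2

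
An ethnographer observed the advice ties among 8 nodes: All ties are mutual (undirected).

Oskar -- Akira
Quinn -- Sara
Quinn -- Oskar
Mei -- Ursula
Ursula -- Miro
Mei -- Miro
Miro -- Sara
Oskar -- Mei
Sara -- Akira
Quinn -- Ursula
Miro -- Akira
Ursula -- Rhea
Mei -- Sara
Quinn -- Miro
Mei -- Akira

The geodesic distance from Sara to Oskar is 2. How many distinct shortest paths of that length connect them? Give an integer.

The shortest distance is 2. The length-2 paths are: Sara–Quinn–Oskar; Sara–Mei–Oskar; Sara–Akira–Oskar.
That gives 3 distinct shortest paths.

3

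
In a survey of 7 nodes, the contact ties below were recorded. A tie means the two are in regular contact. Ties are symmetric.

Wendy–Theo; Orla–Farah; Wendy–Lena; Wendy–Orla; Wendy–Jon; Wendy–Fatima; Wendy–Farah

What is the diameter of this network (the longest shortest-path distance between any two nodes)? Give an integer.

2

Eccentricity of each node (its greatest distance to any other): Farah:2, Fatima:2, Jon:2, Lena:2, Orla:2, Theo:2, Wendy:1.
The maximum eccentricity is 2, realized for instance by the pair Lena–Fatima via Lena – Wendy – Fatima. So the diameter is 2.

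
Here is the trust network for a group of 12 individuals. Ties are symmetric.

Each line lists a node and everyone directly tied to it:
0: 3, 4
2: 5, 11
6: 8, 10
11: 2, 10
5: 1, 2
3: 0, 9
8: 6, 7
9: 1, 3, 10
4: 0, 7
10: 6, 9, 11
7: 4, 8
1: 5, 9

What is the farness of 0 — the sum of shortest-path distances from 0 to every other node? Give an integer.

32

Distances from 0: 1:3, 2:5, 3:1, 4:1, 5:4, 6:4, 7:2, 8:3, 9:2, 10:3, 11:4.
Sum = 3 + 5 + 1 + 1 + 4 + 4 + 2 + 3 + 2 + 3 + 4 = 32.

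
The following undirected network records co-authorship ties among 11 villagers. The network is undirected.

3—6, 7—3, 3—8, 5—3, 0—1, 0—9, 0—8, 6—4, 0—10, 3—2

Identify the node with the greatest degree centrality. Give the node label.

Degrees — 0:4, 1:1, 2:1, 3:5, 4:1, 5:1, 6:2, 7:1, 8:2, 9:1, 10:1.
The maximum is 5, attained only by 3.

3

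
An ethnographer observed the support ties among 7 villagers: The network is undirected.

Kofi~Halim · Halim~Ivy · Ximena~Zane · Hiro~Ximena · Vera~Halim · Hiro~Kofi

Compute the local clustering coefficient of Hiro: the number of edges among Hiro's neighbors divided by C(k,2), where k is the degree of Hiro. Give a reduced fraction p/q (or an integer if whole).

Hiro's neighbors: Kofi and Ximena (k = 2).
Possible neighbor pairs: C(2,2) = 1. Edges among them: none → e = 0.
Clustering(Hiro) = 0/1.

0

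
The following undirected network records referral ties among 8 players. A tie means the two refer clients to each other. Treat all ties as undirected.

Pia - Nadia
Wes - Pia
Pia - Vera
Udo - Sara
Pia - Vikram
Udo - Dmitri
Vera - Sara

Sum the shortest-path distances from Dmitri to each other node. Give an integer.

25

Distances from Dmitri: Nadia:5, Pia:4, Sara:2, Udo:1, Vera:3, Vikram:5, Wes:5.
Sum = 5 + 4 + 2 + 1 + 3 + 5 + 5 = 25.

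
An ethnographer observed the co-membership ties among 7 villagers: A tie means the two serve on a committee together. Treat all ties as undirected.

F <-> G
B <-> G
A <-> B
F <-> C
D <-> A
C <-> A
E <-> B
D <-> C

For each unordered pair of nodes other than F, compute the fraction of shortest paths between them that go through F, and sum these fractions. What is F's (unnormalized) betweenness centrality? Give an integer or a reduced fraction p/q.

Pairs whose geodesics pass through F — G–C: 1; G–D: 1/2.
All other pairs contribute 0.
Summing the contributions gives betweenness(F) = 3/2.

3/2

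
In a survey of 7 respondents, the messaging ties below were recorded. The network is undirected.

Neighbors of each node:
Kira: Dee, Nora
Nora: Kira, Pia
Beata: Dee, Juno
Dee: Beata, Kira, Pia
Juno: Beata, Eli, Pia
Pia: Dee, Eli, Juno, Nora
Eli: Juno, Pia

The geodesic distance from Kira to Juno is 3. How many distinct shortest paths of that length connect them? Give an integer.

The shortest distance is 3. The length-3 paths are: Kira–Dee–Beata–Juno; Kira–Dee–Pia–Juno; Kira–Nora–Pia–Juno.
That gives 3 distinct shortest paths.

3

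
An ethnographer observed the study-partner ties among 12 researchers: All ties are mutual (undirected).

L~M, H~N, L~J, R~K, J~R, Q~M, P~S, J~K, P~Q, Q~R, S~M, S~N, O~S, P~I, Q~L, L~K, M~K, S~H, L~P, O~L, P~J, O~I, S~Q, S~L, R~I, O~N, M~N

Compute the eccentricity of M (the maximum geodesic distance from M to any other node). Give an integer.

3

Distances from M: H:2, I:3, J:2, K:1, L:1, N:1, O:2, P:2, Q:1, R:2, S:1.
The largest is 3 (to I), so the eccentricity of M is 3.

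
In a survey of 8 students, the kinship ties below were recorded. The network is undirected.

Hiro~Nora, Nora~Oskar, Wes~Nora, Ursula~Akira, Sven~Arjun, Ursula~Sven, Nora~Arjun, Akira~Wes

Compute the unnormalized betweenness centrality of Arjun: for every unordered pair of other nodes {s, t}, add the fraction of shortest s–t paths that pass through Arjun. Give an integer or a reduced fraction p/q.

Pairs whose geodesics pass through Arjun — Sven–Oskar: 1; Sven–Wes: 1/2; Sven–Nora: 1; Sven–Hiro: 1; Oskar–Ursula: 1/2; Nora–Ursula: 1/2; Ursula–Hiro: 1/2.
All other pairs contribute 0.
Summing the contributions gives betweenness(Arjun) = 5.

5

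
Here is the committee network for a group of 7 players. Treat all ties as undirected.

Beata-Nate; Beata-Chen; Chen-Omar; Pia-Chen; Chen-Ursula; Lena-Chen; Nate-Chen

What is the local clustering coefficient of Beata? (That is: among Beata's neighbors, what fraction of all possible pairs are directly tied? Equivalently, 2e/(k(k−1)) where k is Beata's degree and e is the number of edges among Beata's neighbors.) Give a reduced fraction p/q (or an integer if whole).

1

Beata's neighbors: Chen and Nate (k = 2).
Possible neighbor pairs: C(2,2) = 1. Edges among them: Chen–Nate → e = 1.
Clustering(Beata) = 1/1.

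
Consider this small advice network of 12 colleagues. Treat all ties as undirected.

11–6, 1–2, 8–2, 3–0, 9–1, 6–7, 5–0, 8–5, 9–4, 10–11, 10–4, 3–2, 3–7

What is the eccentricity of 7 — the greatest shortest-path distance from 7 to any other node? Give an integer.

Distances from 7: 0:2, 1:3, 2:2, 3:1, 4:4, 5:3, 6:1, 8:3, 9:4, 10:3, 11:2.
The largest is 4 (to 9 and 4), so the eccentricity of 7 is 4.

4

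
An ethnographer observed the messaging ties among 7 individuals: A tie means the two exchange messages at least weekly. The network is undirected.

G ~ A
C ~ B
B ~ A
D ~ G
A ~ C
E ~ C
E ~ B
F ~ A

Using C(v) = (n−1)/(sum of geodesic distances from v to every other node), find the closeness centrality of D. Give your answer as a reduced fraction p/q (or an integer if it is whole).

Distances from D: A:2, B:3, C:3, E:4, F:3, G:1. Sum = 16.
n = 7, so closeness = 6/16 = 3/8.

3/8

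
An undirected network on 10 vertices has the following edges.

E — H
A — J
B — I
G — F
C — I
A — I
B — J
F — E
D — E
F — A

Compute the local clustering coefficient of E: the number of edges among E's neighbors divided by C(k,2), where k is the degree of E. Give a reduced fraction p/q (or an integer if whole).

E's neighbors: D, F, and H (k = 3).
Possible neighbor pairs: C(3,2) = 3. Edges among them: none → e = 0.
Clustering(E) = 0/3 = 0.

0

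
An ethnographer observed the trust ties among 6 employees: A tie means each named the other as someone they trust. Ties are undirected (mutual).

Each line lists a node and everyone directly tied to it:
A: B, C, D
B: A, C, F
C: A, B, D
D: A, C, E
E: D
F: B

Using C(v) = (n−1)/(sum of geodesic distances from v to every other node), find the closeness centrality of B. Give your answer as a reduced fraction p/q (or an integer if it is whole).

Distances from B: A:1, C:1, D:2, E:3, F:1. Sum = 8.
n = 6, so closeness = 5/8.

5/8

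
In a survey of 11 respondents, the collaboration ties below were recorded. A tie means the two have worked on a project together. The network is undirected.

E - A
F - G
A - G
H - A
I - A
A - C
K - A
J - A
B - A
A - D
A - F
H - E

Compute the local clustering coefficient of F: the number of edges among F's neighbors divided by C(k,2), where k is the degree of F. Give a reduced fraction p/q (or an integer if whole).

F's neighbors: A and G (k = 2).
Possible neighbor pairs: C(2,2) = 1. Edges among them: A–G → e = 1.
Clustering(F) = 1/1.

1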